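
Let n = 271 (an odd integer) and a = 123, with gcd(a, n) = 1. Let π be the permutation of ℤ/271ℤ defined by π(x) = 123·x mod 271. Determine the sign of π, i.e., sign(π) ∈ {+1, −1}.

Trace 240: π^k(240) = [240, 252, 102, 80, 84, 34, 117] for k=0..6.
4 cycles of lengths [90, 90, 90, 1].
271 − 4 = 267 transpositions; sign(π) = (−1)^267 = -1.
Check: (123/271) = -1 by Zolotarev.

-1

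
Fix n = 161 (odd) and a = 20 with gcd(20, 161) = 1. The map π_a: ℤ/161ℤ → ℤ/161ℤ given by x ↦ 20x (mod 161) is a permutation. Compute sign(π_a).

Start at x=153: 153 → 1 → 20 → 78 → 111 → 127 → 125 → … (one orbit).
11 cycles of lengths [22, 22, 22, 22, 22, 22, 22, 2, 2, 2, 1].
sign(π) = (−1)^{n − #cycles} = (−1)^{161−11} = (−1)^150 = +1.
Zolotarev: (20|161) = +1, matching the cycle-count sign.

+1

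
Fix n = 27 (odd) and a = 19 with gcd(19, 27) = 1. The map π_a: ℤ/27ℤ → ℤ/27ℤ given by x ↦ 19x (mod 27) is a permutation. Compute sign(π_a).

Orbit of 19 under x↦19x: [19, 10, 1]… (length divides ord_27(19)).
Decompose π into cycles: lengths [3, 3, 3, 3, 3, 3, 1, 1, 1, 1, 1, 1, 1, 1, 1] (15 cycles, including the fixed point 0).
15 cycles on 27: each ℓ→(−1)^(ℓ−1), product (−1)^12 = +1.
Via Zolotarev, sign(π_{19}) = (19|27) = +1.

+1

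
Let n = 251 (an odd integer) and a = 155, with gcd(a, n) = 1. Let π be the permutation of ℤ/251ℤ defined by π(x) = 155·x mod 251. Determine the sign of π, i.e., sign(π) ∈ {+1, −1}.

+1

Orbit of 5 under x↦155x: [5, 22, 147, 195, 105, 211, 75]… (length divides ord_251(155)).
3 cycles of lengths [125, 125, 1].
sign(π) = (−1)^{n − #cycles} = (−1)^{251−3} = (−1)^248 = +1.
(155|251)_J = +1 (Zolotarev's lemma cross-check).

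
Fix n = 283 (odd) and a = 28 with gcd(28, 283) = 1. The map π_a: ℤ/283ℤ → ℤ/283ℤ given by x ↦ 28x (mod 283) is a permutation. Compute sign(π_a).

+1

Trace 144: π^k(144) = [144, 70, 262, 261, 233, 15, 137] for k=0..6.
Cycle type of π: 141×2 + 1; total 3 cycles.
283 − 3 = 280 transpositions; sign(π) = (−1)^280 = +1.
The Jacobi symbol (28|283) = +1 (Zolotarev) agrees.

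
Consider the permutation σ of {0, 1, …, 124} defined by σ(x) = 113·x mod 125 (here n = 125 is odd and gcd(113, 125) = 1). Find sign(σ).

Start at x=23: 23 → 99 → 62 → 6 → 53 → 114 → 7 → … (one orbit).
4 cycles of lengths [100, 20, 4, 1].
With 4 cycles on 125 points, sign = (−1)^{125−4} = -1.
Via Zolotarev, sign(π_{113}) = (113|125) = -1.

-1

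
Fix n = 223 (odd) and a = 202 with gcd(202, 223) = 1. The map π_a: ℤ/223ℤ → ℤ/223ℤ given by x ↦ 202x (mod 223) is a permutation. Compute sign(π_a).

+1

Start at x=136: 136 → 43 → 212 → 8 → 55 → 183 → 171 → … (one orbit).
π_202 has 3 disjoint cycles with lengths [111, 111, 1] on {0,…,222}.
3 cycles on 223: each ℓ→(−1)^(ℓ−1), product (−1)^220 = +1.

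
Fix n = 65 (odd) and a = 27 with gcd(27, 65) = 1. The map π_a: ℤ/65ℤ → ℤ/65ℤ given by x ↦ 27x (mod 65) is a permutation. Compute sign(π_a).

-1

Orbit of 1 under x↦27x: [1, 27, 14, 53]… (length divides ord_65(27)).
Cycle lengths of π_27 on ℤ/65ℤ: [4, 4, 4, 4, 4, 4, 4, 4, 4, 4, 4, 4, 4, 1, 1, 1, 1, 1, 1, 1, 1, 1, 1, 1, 1, 1]; 26 cycles in total.
With 26 cycles on 65 points, sign = (−1)^{65−26} = -1.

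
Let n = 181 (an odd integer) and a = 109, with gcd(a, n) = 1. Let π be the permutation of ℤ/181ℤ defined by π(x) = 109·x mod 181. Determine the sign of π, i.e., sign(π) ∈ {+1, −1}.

-1

Orbit of 92 under x↦109x: [92, 73, 174, 142, 93, 1, 109]… (length divides ord_181(109)).
Decompose π into cycles: lengths [36, 36, 36, 36, 36, 1] (6 cycles, including the fixed point 0).
181 − 6 = 175 transpositions; sign(π) = (−1)^175 = -1.
Zolotarev: (109|181) = -1, matching the cycle-count sign.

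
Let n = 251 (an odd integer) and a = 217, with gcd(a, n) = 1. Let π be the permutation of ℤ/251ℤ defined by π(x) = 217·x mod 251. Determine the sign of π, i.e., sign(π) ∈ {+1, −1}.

Start at x=181: 181 → 121 → 153 → 69 → 164 → 197 → 79 → … (one orbit).
Cycle lengths of π_217 on ℤ/251ℤ: [125, 125, 1]; 3 cycles in total.
With 3 cycles on 251 points, sign = (−1)^{251−3} = +1.

+1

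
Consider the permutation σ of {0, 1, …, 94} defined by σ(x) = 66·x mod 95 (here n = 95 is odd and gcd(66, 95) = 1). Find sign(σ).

Trace 1: π^k(1) = [1, 66, 81, 26, 6, 16, 11] for k=0..6.
Cycle type of π: 9×10 + 1×5; total 15 cycles.
Σ(ℓ_i−1) = 95−15 = 80; sign = (−1)^80 = +1.
Zolotarev: (66|95) = +1, matching the cycle-count sign.

+1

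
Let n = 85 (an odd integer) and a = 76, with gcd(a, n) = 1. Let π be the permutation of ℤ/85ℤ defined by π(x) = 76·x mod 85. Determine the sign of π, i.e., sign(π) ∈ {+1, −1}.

+1

Start at x=76: 76 → 81 → 36 → 16 → 26 → 21 → 66 → … (one orbit).
15 cycles of lengths [8, 8, 8, 8, 8, 8, 8, 8, 8, 8, 1, 1, 1, 1, 1].
n − c = 85 − 15 = 70; sign = (−1)^70 = +1.
Check: (76/85) = +1 by Zolotarev.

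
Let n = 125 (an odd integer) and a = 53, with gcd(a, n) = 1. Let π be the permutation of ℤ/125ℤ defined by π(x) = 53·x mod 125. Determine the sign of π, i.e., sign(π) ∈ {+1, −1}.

Orbit of 69 under x↦53x: [69, 32, 71, 13, 64, 17, 26]… (length divides ord_125(53)).
Cycle lengths of π_53 on ℤ/125ℤ: [100, 20, 4, 1]; 4 cycles in total.
sign(π) = (−1)^{n − #cycles} = (−1)^{125−4} = (−1)^121 = -1.
Zolotarev: (53|125) = -1, matching the cycle-count sign.

-1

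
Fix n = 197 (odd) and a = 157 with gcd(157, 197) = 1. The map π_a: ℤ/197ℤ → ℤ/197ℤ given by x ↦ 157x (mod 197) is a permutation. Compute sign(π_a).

+1

Orbit of 191 under x↦157x: [191, 43, 53, 47, 90, 143, 190]… (length divides ord_197(157)).
Cycle lengths of π_157 on ℤ/197ℤ: [98, 98, 1]; 3 cycles in total.
n − c = 197 − 3 = 194; sign = (−1)^194 = +1.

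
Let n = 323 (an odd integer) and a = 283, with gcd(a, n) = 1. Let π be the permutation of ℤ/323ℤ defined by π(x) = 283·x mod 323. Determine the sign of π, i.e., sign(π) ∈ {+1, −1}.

-1

Trace 271: π^k(271) = [271, 142, 134, 131, 251, 296, 111] for k=0..6.
The orbit structure of x ↦ 283x mod 323: 6 orbits of sizes [144, 144, 16, 9, 9, 1].
n − c = 323 − 6 = 317; sign = (−1)^317 = -1.
The Jacobi symbol (283|323) = -1 (Zolotarev) agrees.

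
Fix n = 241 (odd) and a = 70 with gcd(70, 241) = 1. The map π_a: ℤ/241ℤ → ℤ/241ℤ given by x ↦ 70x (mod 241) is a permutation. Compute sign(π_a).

-1

Start at x=204: 204 → 61 → 173 → 60 → 103 → 221 → 46 → … (one orbit).
Cycle lengths of π_70 on ℤ/241ℤ: [240, 1]; 2 cycles in total.
n − c = 241 − 2 = 239; sign = (−1)^239 = -1.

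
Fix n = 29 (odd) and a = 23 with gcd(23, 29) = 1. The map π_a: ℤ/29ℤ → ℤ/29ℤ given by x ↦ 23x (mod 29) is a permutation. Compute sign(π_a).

+1

Orbit of 25 under x↦23x: [25, 24, 1, 23, 7, 16, 20]… (length divides ord_29(23)).
5 cycles of lengths [7, 7, 7, 7, 1].
Σ(ℓ_i−1) = 29−5 = 24; sign = (−1)^24 = +1.
Zolotarev: (23|29) = +1, matching the cycle-count sign.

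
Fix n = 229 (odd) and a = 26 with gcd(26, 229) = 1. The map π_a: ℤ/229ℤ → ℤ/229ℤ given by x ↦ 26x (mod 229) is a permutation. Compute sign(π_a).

+1

Trace 187: π^k(187) = [187, 53, 4, 104, 185, 1, 26] for k=0..6.
The orbit structure of x ↦ 26x mod 229: 7 orbits of sizes [38, 38, 38, 38, 38, 38, 1].
7 cycles on 229: each ℓ→(−1)^(ℓ−1), product (−1)^222 = +1.
Via Zolotarev, sign(π_{26}) = (26|229) = +1.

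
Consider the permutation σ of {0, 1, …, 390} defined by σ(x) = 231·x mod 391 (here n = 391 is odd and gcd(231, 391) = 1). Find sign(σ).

-1

Orbit of 24 under x↦231x: [24, 70, 139, 47, 300, 93, 369]… (length divides ord_391(231)).
π_231 has 46 disjoint cycles with lengths [16, 16, 16, 16, 16, 16, 16, 16, 16, 16, 16, 16, 16, 16, 16, 16, 16, 16, 16, 16, 16, 16, 16, 1, 1, 1, 1, 1, 1, 1, 1, 1, 1, 1, 1, 1, 1, 1, 1, 1, 1, 1, 1, 1, 1, 1] on {0,…,390}.
With 46 cycles on 391 points, sign = (−1)^{391−46} = -1.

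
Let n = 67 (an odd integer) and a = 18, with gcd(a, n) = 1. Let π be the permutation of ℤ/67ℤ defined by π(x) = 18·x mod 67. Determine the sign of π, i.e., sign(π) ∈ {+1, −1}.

Start at x=39: 39 → 32 → 40 → 50 → 29 → 53 → 16 → … (one orbit).
π_18 has 2 disjoint cycles with lengths [66, 1] on {0,…,66}.
n − c = 67 − 2 = 65; sign = (−1)^65 = -1.
Check: (18/67) = -1 by Zolotarev.

-1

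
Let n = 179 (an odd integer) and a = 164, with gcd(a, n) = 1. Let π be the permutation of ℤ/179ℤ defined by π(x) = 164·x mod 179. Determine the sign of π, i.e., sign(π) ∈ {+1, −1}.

-1

Orbit of 35 under x↦164x: [35, 12, 178, 15, 133, 153, 32]… (length divides ord_179(164)).
2 cycles of lengths [178, 1].
With 2 cycles on 179 points, sign = (−1)^{179−2} = -1.
Via Zolotarev, sign(π_{164}) = (164|179) = -1.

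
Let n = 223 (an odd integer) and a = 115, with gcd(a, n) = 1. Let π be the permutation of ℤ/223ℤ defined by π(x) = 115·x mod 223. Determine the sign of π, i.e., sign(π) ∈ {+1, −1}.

Orbit of 210 under x↦115x: [210, 66, 8, 28, 98, 120, 197]… (length divides ord_223(115)).
Decompose π into cycles: lengths [37, 37, 37, 37, 37, 37, 1] (7 cycles, including the fixed point 0).
sign(π) = (−1)^{n − #cycles} = (−1)^{223−7} = (−1)^216 = +1.
The Jacobi symbol (115|223) = +1 (Zolotarev) agrees.

+1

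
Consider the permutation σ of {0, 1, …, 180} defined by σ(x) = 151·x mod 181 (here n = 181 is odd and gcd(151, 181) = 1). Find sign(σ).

Start at x=122: 122 → 141 → 114 → 19 → 154 → 86 → 135 → … (one orbit).
Decompose π into cycles: lengths [60, 60, 60, 1] (4 cycles, including the fixed point 0).
n − c = 181 − 4 = 177; sign = (−1)^177 = -1.

-1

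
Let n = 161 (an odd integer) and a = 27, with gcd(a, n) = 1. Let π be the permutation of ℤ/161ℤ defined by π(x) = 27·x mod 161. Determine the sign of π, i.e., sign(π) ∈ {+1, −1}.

-1

Orbit of 36 under x↦27x: [36, 6, 1, 27, 85, 41, 141]… (length divides ord_161(27)).
Decompose π into cycles: lengths [22, 22, 22, 22, 22, 22, 11, 11, 2, 2, 2, 1] (12 cycles, including the fixed point 0).
12 cycles on 161: each ℓ→(−1)^(ℓ−1), product (−1)^149 = -1.
Via Zolotarev, sign(π_{27}) = (27|161) = -1.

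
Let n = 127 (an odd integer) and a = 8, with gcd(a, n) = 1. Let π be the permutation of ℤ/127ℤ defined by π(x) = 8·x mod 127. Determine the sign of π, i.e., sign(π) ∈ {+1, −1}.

+1

Start at x=2: 2 → 16 → 1 → 8 → 64 → 4 → 32 → 2 (one orbit).
π_8 has 19 disjoint cycles with lengths [7, 7, 7, 7, 7, 7, 7, 7, 7, 7, 7, 7, 7, 7, 7, 7, 7, 7, 1] on {0,…,126}.
With 19 cycles on 127 points, sign = (−1)^{127−19} = +1.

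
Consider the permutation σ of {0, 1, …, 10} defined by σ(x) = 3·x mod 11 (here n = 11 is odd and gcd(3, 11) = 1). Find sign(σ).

Orbit of 1 under x↦3x: [1, 3, 9, 5, 4]… (length divides ord_11(3)).
The orbit structure of x ↦ 3x mod 11: 3 orbits of sizes [5, 5, 1].
Σ(ℓ_i−1) = 11−3 = 8; sign = (−1)^8 = +1.
Via Zolotarev, sign(π_{3}) = (3|11) = +1.

+1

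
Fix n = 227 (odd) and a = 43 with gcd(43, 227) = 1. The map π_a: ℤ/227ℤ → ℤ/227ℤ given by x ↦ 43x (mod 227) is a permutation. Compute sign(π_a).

+1

Orbit of 225 under x↦43x: [225, 141, 161, 113, 92, 97, 85]… (length divides ord_227(43)).
Cycle lengths of π_43 on ℤ/227ℤ: [113, 113, 1]; 3 cycles in total.
Σ(ℓ_i−1) = 227−3 = 224; sign = (−1)^224 = +1.
Zolotarev: (43|227) = +1, matching the cycle-count sign.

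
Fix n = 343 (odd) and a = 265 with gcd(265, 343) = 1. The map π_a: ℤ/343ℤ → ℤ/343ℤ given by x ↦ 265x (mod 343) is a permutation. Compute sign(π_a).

-1

Trace 204: π^k(204) = [204, 209, 162, 55, 169, 195, 225] for k=0..6.
Cycle lengths of π_265 on ℤ/343ℤ: [98, 98, 98, 14, 14, 14, 2, 2, 2, 1]; 10 cycles in total.
sign(π) = (−1)^{n − #cycles} = (−1)^{343−10} = (−1)^333 = -1.
Check: (265/343) = -1 by Zolotarev.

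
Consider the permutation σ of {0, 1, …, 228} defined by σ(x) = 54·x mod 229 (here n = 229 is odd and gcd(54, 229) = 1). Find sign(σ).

Start at x=203: 203 → 199 → 212 → 227 → 121 → 122 → 176 → … (one orbit).
Cycle lengths of π_54 on ℤ/229ℤ: [76, 76, 76, 1]; 4 cycles in total.
Σ(ℓ_i−1) = 229−4 = 225; sign = (−1)^225 = -1.
Check: (54/229) = -1 by Zolotarev.

-1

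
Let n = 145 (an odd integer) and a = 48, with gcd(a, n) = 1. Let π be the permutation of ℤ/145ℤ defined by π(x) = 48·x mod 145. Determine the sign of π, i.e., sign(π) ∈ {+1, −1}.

Trace 141: π^k(141) = [141, 98, 64, 27, 136, 3, 144] for k=0..6.
Cycle type of π: 28×5 + 4 + 1; total 7 cycles.
Σ(ℓ_i−1) = 145−7 = 138; sign = (−1)^138 = +1.
(48|145)_J = +1 (Zolotarev's lemma cross-check).

+1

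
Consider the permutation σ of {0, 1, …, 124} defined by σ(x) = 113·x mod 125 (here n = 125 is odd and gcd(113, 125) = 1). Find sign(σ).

Orbit of 62 under x↦113x: [62, 6, 53, 114, 7, 41, 8]… (length divides ord_125(113)).
Decompose π into cycles: lengths [100, 20, 4, 1] (4 cycles, including the fixed point 0).
Σ(ℓ_i−1) = 125−4 = 121; sign = (−1)^121 = -1.

-1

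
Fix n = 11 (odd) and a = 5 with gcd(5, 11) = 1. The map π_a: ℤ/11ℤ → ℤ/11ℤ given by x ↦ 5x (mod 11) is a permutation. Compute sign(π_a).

+1

Start at x=3: 3 → 4 → 9 → 1 → 5 → 3 (one orbit).
π_5 has 3 disjoint cycles with lengths [5, 5, 1] on {0,…,10}.
11 − 3 = 8 transpositions; sign(π) = (−1)^8 = +1.
Check: (5/11) = +1 by Zolotarev.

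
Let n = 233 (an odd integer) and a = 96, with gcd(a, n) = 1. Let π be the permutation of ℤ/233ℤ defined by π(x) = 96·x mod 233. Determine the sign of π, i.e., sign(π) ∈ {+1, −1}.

-1

Orbit of 34 under x↦96x: [34, 2, 192, 25, 70, 196, 176]… (length divides ord_233(96)).
π_96 has 2 disjoint cycles with lengths [232, 1] on {0,…,232}.
2 cycles on 233: each ℓ→(−1)^(ℓ−1), product (−1)^231 = -1.
(96|233)_J = -1 (Zolotarev's lemma cross-check).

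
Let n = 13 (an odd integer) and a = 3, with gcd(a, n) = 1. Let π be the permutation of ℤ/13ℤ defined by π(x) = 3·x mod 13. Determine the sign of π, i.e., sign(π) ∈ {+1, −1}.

+1

Start at x=9: 9 → 1 → 3 → 9 (one orbit).
Cycle lengths of π_3 on ℤ/13ℤ: [3, 3, 3, 3, 1]; 5 cycles in total.
sign(π) = (−1)^{n − #cycles} = (−1)^{13−5} = (−1)^8 = +1.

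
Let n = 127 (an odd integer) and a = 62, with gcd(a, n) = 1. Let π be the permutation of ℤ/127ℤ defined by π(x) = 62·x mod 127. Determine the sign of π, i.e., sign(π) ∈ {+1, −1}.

Trace 4: π^k(4) = [4, 121, 9, 50, 52, 49, 117] for k=0..6.
π_62 has 3 disjoint cycles with lengths [63, 63, 1] on {0,…,126}.
3 cycles on 127: each ℓ→(−1)^(ℓ−1), product (−1)^124 = +1.
Check: (62/127) = +1 by Zolotarev.

+1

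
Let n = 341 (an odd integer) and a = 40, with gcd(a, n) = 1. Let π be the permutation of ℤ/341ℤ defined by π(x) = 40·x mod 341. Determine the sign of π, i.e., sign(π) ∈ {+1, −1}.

Start at x=233: 233 → 113 → 87 → 70 → 72 → 152 → 283 → … (one orbit).
Cycle type of π: 30×10 + 15×2 + 10 + 1; total 14 cycles.
341 − 14 = 327 transpositions; sign(π) = (−1)^327 = -1.

-1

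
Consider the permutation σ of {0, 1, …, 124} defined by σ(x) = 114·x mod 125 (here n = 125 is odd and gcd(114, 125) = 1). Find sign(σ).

+1

Orbit of 69 under x↦114x: [69, 116, 99, 36, 104, 106, 84]… (length divides ord_125(114)).
π_114 has 7 disjoint cycles with lengths [50, 50, 10, 10, 2, 2, 1] on {0,…,124}.
7 cycles on 125: each ℓ→(−1)^(ℓ−1), product (−1)^118 = +1.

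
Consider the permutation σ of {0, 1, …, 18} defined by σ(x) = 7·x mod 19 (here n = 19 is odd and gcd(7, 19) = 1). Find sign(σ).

+1

Orbit of 7 under x↦7x: [7, 11, 1]… (length divides ord_19(7)).
Cycle type of π: 3×6 + 1; total 7 cycles.
7 cycles on 19: each ℓ→(−1)^(ℓ−1), product (−1)^12 = +1.
The Jacobi symbol (7|19) = +1 (Zolotarev) agrees.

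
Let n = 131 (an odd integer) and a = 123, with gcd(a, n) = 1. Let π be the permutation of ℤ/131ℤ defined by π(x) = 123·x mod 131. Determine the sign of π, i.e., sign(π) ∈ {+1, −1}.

Start at x=52: 52 → 108 → 53 → 100 → 117 → 112 → 21 → … (one orbit).
3 cycles of lengths [65, 65, 1].
sign(π) = (−1)^{n − #cycles} = (−1)^{131−3} = (−1)^128 = +1.

+1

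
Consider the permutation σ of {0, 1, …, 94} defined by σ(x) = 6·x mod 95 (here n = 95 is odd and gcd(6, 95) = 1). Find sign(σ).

Start at x=61: 61 → 81 → 11 → 66 → 16 → 1 → 6 → … (one orbit).
Cycle type of π: 9×10 + 1×5; total 15 cycles.
With 15 cycles on 95 points, sign = (−1)^{95−15} = +1.
Zolotarev: (6|95) = +1, matching the cycle-count sign.

+1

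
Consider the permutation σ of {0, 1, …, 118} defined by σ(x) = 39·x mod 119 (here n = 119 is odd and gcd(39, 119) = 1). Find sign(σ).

Start at x=100: 100 → 92 → 18 → 107 → 8 → 74 → 30 → … (one orbit).
The orbit structure of x ↦ 39x mod 119: 6 orbits of sizes [48, 48, 16, 3, 3, 1].
Σ(ℓ_i−1) = 119−6 = 113; sign = (−1)^113 = -1.

-1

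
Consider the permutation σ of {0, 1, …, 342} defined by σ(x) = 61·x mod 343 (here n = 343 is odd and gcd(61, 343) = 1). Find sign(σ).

Start at x=85: 85 → 40 → 39 → 321 → 30 → 115 → 155 → … (one orbit).
The orbit structure of x ↦ 61x mod 343: 4 orbits of sizes [294, 42, 6, 1].
4 cycles on 343: each ℓ→(−1)^(ℓ−1), product (−1)^339 = -1.

-1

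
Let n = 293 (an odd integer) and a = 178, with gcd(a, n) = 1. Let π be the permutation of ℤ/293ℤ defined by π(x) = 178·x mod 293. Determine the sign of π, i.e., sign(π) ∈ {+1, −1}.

+1

Orbit of 94 under x↦178x: [94, 31, 244, 68, 91, 83, 124]… (length divides ord_293(178)).
The orbit structure of x ↦ 178x mod 293: 3 orbits of sizes [146, 146, 1].
293 − 3 = 290 transpositions; sign(π) = (−1)^290 = +1.
Check: (178/293) = +1 by Zolotarev.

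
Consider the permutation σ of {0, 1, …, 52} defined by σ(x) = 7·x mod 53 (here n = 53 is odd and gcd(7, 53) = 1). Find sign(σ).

Trace 46: π^k(46) = [46, 4, 28, 37, 47, 11, 24] for k=0..6.
π_7 has 3 disjoint cycles with lengths [26, 26, 1] on {0,…,52}.
53 − 3 = 50 transpositions; sign(π) = (−1)^50 = +1.

+1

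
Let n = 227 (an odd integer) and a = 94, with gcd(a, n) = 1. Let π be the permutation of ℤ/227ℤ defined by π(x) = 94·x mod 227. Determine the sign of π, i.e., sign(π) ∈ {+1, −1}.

-1

Trace 44: π^k(44) = [44, 50, 160, 58, 4, 149, 159] for k=0..6.
Decompose π into cycles: lengths [226, 1] (2 cycles, including the fixed point 0).
227 − 2 = 225 transpositions; sign(π) = (−1)^225 = -1.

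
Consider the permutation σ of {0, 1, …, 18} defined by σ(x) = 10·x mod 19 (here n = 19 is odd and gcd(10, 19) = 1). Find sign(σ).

Start at x=7: 7 → 13 → 16 → 8 → 4 → 2 → 1 → … (one orbit).
The orbit structure of x ↦ 10x mod 19: 2 orbits of sizes [18, 1].
With 2 cycles on 19 points, sign = (−1)^{19−2} = -1.

-1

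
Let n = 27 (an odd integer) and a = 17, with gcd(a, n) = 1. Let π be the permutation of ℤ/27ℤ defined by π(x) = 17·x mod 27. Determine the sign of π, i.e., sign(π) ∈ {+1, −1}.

-1

Orbit of 17 under x↦17x: [17, 19, 26, 10, 8, 1]… (length divides ord_27(17)).
8 cycles of lengths [6, 6, 6, 2, 2, 2, 2, 1].
27 − 8 = 19 transpositions; sign(π) = (−1)^19 = -1.
Check: (17/27) = -1 by Zolotarev.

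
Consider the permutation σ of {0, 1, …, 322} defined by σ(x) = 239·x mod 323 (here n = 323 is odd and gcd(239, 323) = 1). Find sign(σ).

+1

Orbit of 239 under x↦239x: [239, 273, 1]… (length divides ord_323(239)).
Cycle type of π: 3×102 + 1×17; total 119 cycles.
323 − 119 = 204 transpositions; sign(π) = (−1)^204 = +1.
Zolotarev: (239|323) = +1, matching the cycle-count sign.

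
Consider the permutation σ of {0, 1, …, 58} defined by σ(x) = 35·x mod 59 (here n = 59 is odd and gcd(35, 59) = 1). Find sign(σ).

Orbit of 17 under x↦35x: [17, 5, 57, 48, 28, 36, 21]… (length divides ord_59(35)).
Cycle type of π: 29×2 + 1; total 3 cycles.
sign(π) = (−1)^{n − #cycles} = (−1)^{59−3} = (−1)^56 = +1.

+1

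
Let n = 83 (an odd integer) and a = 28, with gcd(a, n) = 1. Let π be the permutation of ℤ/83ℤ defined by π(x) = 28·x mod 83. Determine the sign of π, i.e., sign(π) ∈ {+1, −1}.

Trace 21: π^k(21) = [21, 7, 30, 10, 31, 38, 68] for k=0..6.
The orbit structure of x ↦ 28x mod 83: 3 orbits of sizes [41, 41, 1].
83 − 3 = 80 transpositions; sign(π) = (−1)^80 = +1.
(28|83)_J = +1 (Zolotarev's lemma cross-check).

+1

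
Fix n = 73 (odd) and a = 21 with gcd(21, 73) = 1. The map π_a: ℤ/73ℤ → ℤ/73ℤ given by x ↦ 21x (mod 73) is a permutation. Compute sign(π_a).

Orbit of 52 under x↦21x: [52, 70, 10, 64, 30, 46, 17]… (length divides ord_73(21)).
The orbit structure of x ↦ 21x mod 73: 4 orbits of sizes [24, 24, 24, 1].
73 − 4 = 69 transpositions; sign(π) = (−1)^69 = -1.
Check: (21/73) = -1 by Zolotarev.

-1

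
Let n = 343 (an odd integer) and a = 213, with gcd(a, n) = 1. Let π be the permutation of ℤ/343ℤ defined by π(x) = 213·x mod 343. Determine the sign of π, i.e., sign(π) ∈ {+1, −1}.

-1

Orbit of 137 under x↦213x: [137, 26, 50, 17, 191, 209, 270]… (length divides ord_343(213)).
Decompose π into cycles: lengths [294, 42, 6, 1] (4 cycles, including the fixed point 0).
4 cycles on 343: each ℓ→(−1)^(ℓ−1), product (−1)^339 = -1.
Via Zolotarev, sign(π_{213}) = (213|343) = -1.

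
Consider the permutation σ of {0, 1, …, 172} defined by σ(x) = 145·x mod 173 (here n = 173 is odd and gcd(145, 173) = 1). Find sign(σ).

Orbit of 22 under x↦145x: [22, 76, 121, 72, 60, 50, 157]… (length divides ord_173(145)).
Cycle lengths of π_145 on ℤ/173ℤ: [172, 1]; 2 cycles in total.
sign(π) = (−1)^{n − #cycles} = (−1)^{173−2} = (−1)^171 = -1.
Zolotarev: (145|173) = -1, matching the cycle-count sign.

-1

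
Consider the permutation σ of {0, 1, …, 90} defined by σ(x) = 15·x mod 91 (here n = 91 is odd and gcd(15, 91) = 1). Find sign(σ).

Start at x=64: 64 → 50 → 22 → 57 → 36 → 85 → 1 → … (one orbit).
Cycle lengths of π_15 on ℤ/91ℤ: [12, 12, 12, 12, 12, 12, 12, 1, 1, 1, 1, 1, 1, 1]; 14 cycles in total.
sign(π) = (−1)^{n − #cycles} = (−1)^{91−14} = (−1)^77 = -1.

-1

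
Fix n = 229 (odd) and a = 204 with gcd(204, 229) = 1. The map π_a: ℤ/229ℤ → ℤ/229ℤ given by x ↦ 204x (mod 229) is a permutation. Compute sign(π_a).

Trace 129: π^k(129) = [129, 210, 17, 33, 91, 15, 83] for k=0..6.
Cycle lengths of π_204 on ℤ/229ℤ: [114, 114, 1]; 3 cycles in total.
With 3 cycles on 229 points, sign = (−1)^{229−3} = +1.
(204|229)_J = +1 (Zolotarev's lemma cross-check).

+1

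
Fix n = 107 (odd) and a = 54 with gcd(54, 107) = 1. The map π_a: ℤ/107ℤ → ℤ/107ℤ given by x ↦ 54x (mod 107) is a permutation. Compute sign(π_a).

-1

Start at x=10: 10 → 5 → 56 → 28 → 14 → 7 → 57 → … (one orbit).
Decompose π into cycles: lengths [106, 1] (2 cycles, including the fixed point 0).
sign(π) = (−1)^{n − #cycles} = (−1)^{107−2} = (−1)^105 = -1.
Zolotarev: (54|107) = -1, matching the cycle-count sign.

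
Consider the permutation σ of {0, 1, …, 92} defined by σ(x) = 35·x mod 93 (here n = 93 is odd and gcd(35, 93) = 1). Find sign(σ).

Orbit of 8 under x↦35x: [8, 1, 35, 16, 2, 70, 32]… (length divides ord_93(35)).
The orbit structure of x ↦ 35x mod 93: 14 orbits of sizes [10, 10, 10, 10, 10, 10, 5, 5, 5, 5, 5, 5, 2, 1].
sign(π) = (−1)^{n − #cycles} = (−1)^{93−14} = (−1)^79 = -1.

-1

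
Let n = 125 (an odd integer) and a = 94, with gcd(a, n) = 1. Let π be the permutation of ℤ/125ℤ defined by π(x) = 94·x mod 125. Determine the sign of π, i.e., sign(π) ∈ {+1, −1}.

Orbit of 89 under x↦94x: [89, 116, 29, 101, 119, 61, 109]… (length divides ord_125(94)).
7 cycles of lengths [50, 50, 10, 10, 2, 2, 1].
7 cycles on 125: each ℓ→(−1)^(ℓ−1), product (−1)^118 = +1.
Via Zolotarev, sign(π_{94}) = (94|125) = +1.

+1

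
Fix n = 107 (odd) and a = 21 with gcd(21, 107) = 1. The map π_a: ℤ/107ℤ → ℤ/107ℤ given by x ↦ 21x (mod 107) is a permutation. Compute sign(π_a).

-1

Orbit of 1 under x↦21x: [1, 21, 13, 59, 62, 18, 57]… (length divides ord_107(21)).
2 cycles of lengths [106, 1].
With 2 cycles on 107 points, sign = (−1)^{107−2} = -1.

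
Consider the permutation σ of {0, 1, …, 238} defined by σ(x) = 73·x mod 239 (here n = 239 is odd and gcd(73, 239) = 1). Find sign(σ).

-1

Trace 199: π^k(199) = [199, 187, 28, 132, 76, 51, 138] for k=0..6.
Cycle lengths of π_73 on ℤ/239ℤ: [34, 34, 34, 34, 34, 34, 34, 1]; 8 cycles in total.
8 cycles on 239: each ℓ→(−1)^(ℓ−1), product (−1)^231 = -1.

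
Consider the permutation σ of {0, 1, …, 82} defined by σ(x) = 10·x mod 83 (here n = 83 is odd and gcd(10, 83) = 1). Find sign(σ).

+1

Start at x=40: 40 → 68 → 16 → 77 → 23 → 64 → 59 → … (one orbit).
The orbit structure of x ↦ 10x mod 83: 3 orbits of sizes [41, 41, 1].
With 3 cycles on 83 points, sign = (−1)^{83−3} = +1.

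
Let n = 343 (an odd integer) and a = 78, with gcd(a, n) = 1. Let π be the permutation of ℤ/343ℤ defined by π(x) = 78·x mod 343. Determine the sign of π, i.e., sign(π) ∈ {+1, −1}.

Start at x=85: 85 → 113 → 239 → 120 → 99 → 176 → 8 → … (one orbit).
π_78 has 19 disjoint cycles with lengths [49, 49, 49, 49, 49, 49, 7, 7, 7, 7, 7, 7, 1, 1, 1, 1, 1, 1, 1] on {0,…,342}.
Σ(ℓ_i−1) = 343−19 = 324; sign = (−1)^324 = +1.

+1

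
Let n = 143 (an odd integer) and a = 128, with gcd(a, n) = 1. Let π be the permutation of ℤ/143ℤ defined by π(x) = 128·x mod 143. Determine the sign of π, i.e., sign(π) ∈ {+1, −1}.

Start at x=2: 2 → 113 → 21 → 114 → 6 → 53 → 63 → … (one orbit).
Cycle type of π: 60×2 + 12 + 10 + 1; total 5 cycles.
5 cycles on 143: each ℓ→(−1)^(ℓ−1), product (−1)^138 = +1.
Via Zolotarev, sign(π_{128}) = (128|143) = +1.

+1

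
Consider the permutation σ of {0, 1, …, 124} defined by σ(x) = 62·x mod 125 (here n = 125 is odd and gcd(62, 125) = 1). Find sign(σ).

Orbit of 116 under x↦62x: [116, 67, 29, 48, 101, 12, 119]… (length divides ord_125(62)).
π_62 has 4 disjoint cycles with lengths [100, 20, 4, 1] on {0,…,124}.
sign(π) = (−1)^{n − #cycles} = (−1)^{125−4} = (−1)^121 = -1.
Via Zolotarev, sign(π_{62}) = (62|125) = -1.

-1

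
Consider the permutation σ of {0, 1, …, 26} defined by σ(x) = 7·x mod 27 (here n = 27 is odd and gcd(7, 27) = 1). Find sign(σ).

+1

Orbit of 7 under x↦7x: [7, 22, 19, 25, 13, 10, 16]… (length divides ord_27(7)).
Decompose π into cycles: lengths [9, 9, 3, 3, 1, 1, 1] (7 cycles, including the fixed point 0).
7 cycles on 27: each ℓ→(−1)^(ℓ−1), product (−1)^20 = +1.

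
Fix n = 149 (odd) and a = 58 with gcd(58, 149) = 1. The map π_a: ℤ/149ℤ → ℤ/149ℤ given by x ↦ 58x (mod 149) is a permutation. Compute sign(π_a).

-1

Start at x=138: 138 → 107 → 97 → 113 → 147 → 33 → 126 → … (one orbit).
π_58 has 2 disjoint cycles with lengths [148, 1] on {0,…,148}.
sign(π) = (−1)^{n − #cycles} = (−1)^{149−2} = (−1)^147 = -1.
Check: (58/149) = -1 by Zolotarev.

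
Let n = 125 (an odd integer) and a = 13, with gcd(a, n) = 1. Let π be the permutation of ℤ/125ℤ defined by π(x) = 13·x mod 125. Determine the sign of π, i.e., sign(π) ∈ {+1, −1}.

Start at x=44: 44 → 72 → 61 → 43 → 59 → 17 → 96 → … (one orbit).
Decompose π into cycles: lengths [100, 20, 4, 1] (4 cycles, including the fixed point 0).
4 cycles on 125: each ℓ→(−1)^(ℓ−1), product (−1)^121 = -1.
Check: (13/125) = -1 by Zolotarev.

-1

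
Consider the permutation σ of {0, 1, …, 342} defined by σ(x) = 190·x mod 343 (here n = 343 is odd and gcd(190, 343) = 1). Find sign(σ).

Orbit of 316 under x↦190x: [316, 15, 106, 246, 92, 330, 274]… (length divides ord_343(190)).
Cycle lengths of π_190 on ℤ/343ℤ: [49, 49, 49, 49, 49, 49, 7, 7, 7, 7, 7, 7, 1, 1, 1, 1, 1, 1, 1]; 19 cycles in total.
19 cycles on 343: each ℓ→(−1)^(ℓ−1), product (−1)^324 = +1.

+1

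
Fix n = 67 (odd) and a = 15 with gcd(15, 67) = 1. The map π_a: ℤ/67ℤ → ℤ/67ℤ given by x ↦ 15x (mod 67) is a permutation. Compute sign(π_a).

+1

Start at x=59: 59 → 14 → 9 → 1 → 15 → 24 → 25 → … (one orbit).
Cycle lengths of π_15 on ℤ/67ℤ: [11, 11, 11, 11, 11, 11, 1]; 7 cycles in total.
7 cycles on 67: each ℓ→(−1)^(ℓ−1), product (−1)^60 = +1.
Via Zolotarev, sign(π_{15}) = (15|67) = +1.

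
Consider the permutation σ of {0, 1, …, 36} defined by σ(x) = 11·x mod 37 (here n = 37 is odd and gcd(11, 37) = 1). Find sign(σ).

+1

Start at x=10: 10 → 36 → 26 → 27 → 1 → 11 → 10 (one orbit).
Cycle type of π: 6×6 + 1; total 7 cycles.
Σ(ℓ_i−1) = 37−7 = 30; sign = (−1)^30 = +1.
The Jacobi symbol (11|37) = +1 (Zolotarev) agrees.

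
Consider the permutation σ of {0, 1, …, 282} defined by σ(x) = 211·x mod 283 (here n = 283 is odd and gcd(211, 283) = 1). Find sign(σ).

Orbit of 235 under x↦211x: [235, 60, 208, 23, 42, 89, 101]… (length divides ord_283(211)).
The orbit structure of x ↦ 211x mod 283: 3 orbits of sizes [141, 141, 1].
n − c = 283 − 3 = 280; sign = (−1)^280 = +1.

+1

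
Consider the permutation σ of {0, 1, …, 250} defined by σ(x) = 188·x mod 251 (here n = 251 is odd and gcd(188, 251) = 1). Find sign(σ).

-1

Start at x=20: 20 → 246 → 64 → 235 → 4 → 250 → 63 → … (one orbit).
Cycle lengths of π_188 on ℤ/251ℤ: [50, 50, 50, 50, 50, 1]; 6 cycles in total.
sign(π) = (−1)^{n − #cycles} = (−1)^{251−6} = (−1)^245 = -1.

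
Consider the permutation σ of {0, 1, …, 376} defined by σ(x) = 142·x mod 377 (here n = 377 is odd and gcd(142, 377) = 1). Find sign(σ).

Orbit of 274 under x↦142x: [274, 77, 1, 142, 183, 350, 313]… (length divides ord_377(142)).
Cycle lengths of π_142 on ℤ/377ℤ: [28, 28, 28, 28, 28, 28, 28, 28, 28, 28, 28, 28, 28, 2, 2, 2, 2, 2, 2, 1]; 20 cycles in total.
sign(π) = (−1)^{n − #cycles} = (−1)^{377−20} = (−1)^357 = -1.
The Jacobi symbol (142|377) = -1 (Zolotarev) agrees.

-1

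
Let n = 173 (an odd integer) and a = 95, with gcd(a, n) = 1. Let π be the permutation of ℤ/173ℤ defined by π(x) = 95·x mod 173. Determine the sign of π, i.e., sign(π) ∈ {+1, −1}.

+1

Start at x=140: 140 → 152 → 81 → 83 → 100 → 158 → 132 → … (one orbit).
The orbit structure of x ↦ 95x mod 173: 5 orbits of sizes [43, 43, 43, 43, 1].
173 − 5 = 168 transpositions; sign(π) = (−1)^168 = +1.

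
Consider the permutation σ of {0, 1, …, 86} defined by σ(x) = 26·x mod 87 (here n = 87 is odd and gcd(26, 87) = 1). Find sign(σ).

+1

Orbit of 64 under x↦26x: [64, 11, 25, 41, 22, 50, 82]… (length divides ord_87(26)).
5 cycles of lengths [28, 28, 28, 2, 1].
87 − 5 = 82 transpositions; sign(π) = (−1)^82 = +1.
Zolotarev: (26|87) = +1, matching the cycle-count sign.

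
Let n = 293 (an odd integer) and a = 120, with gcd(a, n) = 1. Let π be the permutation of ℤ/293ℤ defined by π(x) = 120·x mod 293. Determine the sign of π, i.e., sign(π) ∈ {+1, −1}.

-1

Start at x=158: 158 → 208 → 55 → 154 → 21 → 176 → 24 → … (one orbit).
Decompose π into cycles: lengths [292, 1] (2 cycles, including the fixed point 0).
2 cycles on 293: each ℓ→(−1)^(ℓ−1), product (−1)^291 = -1.
(120|293)_J = -1 (Zolotarev's lemma cross-check).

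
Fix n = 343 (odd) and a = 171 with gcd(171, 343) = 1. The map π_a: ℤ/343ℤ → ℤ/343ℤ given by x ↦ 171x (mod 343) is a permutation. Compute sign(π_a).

-1

Trace 200: π^k(200) = [200, 243, 50, 318, 184, 251, 46] for k=0..6.
π_171 has 4 disjoint cycles with lengths [294, 42, 6, 1] on {0,…,342}.
Σ(ℓ_i−1) = 343−4 = 339; sign = (−1)^339 = -1.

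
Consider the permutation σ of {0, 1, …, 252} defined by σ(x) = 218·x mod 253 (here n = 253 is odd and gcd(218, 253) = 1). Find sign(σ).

Start at x=213: 213 → 135 → 82 → 166 → 9 → 191 → 146 → … (one orbit).
Decompose π into cycles: lengths [110, 110, 22, 5, 5, 1] (6 cycles, including the fixed point 0).
n − c = 253 − 6 = 247; sign = (−1)^247 = -1.

-1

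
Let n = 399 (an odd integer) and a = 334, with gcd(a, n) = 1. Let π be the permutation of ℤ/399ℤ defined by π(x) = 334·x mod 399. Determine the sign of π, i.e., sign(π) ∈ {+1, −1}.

-1

Trace 334: π^k(334) = [334, 235, 286, 163, 178, 1] for k=0..5.
Decompose π into cycles: lengths [6, 6, 6, 6, 6, 6, 6, 6, 6, 6, 6, 6, 6, 6, 6, 6, 6, 6, 6, 6, 6, 6, 6, 6, 6, 6, 6, 6, 6, 6, 6, 6, 6, 6, 6, 6, 6, 6, 6, 6, 6, 6, 6, 6, 6, 6, 6, 6, 6, 6, 6, 6, 6, 6, 6, 6, 6, 3, 3, 3, 3, 3, 3, 3, 3, 3, 3, 3, 3, 3, 3, 3, 3, 3, 3, 1, 1, 1] (78 cycles, including the fixed point 0).
Σ(ℓ_i−1) = 399−78 = 321; sign = (−1)^321 = -1.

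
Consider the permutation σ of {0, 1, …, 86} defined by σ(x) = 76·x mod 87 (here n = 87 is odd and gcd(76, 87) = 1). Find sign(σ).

Orbit of 76 under x↦76x: [76, 34, 61, 25, 73, 67, 46]… (length divides ord_87(76)).
Cycle lengths of π_76 on ℤ/87ℤ: [28, 28, 28, 1, 1, 1]; 6 cycles in total.
With 6 cycles on 87 points, sign = (−1)^{87−6} = -1.
Zolotarev: (76|87) = -1, matching the cycle-count sign.

-1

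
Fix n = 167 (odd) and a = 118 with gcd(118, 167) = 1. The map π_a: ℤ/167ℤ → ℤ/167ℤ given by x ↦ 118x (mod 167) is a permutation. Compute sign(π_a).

Orbit of 37 under x↦118x: [37, 24, 160, 9, 60, 66, 106]… (length divides ord_167(118)).
2 cycles of lengths [166, 1].
Σ(ℓ_i−1) = 167−2 = 165; sign = (−1)^165 = -1.
Check: (118/167) = -1 by Zolotarev.

-1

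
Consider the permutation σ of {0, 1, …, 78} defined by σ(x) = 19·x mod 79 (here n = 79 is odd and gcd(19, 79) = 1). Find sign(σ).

Trace 44: π^k(44) = [44, 46, 5, 16, 67, 9, 13] for k=0..6.
The orbit structure of x ↦ 19x mod 79: 3 orbits of sizes [39, 39, 1].
n − c = 79 − 3 = 76; sign = (−1)^76 = +1.
The Jacobi symbol (19|79) = +1 (Zolotarev) agrees.

+1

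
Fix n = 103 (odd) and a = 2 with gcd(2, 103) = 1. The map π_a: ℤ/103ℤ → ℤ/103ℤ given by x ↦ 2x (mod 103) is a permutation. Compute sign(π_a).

+1

Trace 52: π^k(52) = [52, 1, 2, 4, 8, 16, 32] for k=0..6.
3 cycles of lengths [51, 51, 1].
3 cycles on 103: each ℓ→(−1)^(ℓ−1), product (−1)^100 = +1.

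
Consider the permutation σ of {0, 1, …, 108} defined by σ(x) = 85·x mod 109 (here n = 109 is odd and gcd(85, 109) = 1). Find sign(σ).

-1

Trace 96: π^k(96) = [96, 94, 33, 80, 42, 82, 103] for k=0..6.
Decompose π into cycles: lengths [108, 1] (2 cycles, including the fixed point 0).
n − c = 109 − 2 = 107; sign = (−1)^107 = -1.
The Jacobi symbol (85|109) = -1 (Zolotarev) agrees.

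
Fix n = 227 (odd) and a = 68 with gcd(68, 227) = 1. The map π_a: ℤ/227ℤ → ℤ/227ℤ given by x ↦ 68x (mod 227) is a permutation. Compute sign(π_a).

Start at x=220: 220 → 205 → 93 → 195 → 94 → 36 → 178 → … (one orbit).
π_68 has 2 disjoint cycles with lengths [226, 1] on {0,…,226}.
With 2 cycles on 227 points, sign = (−1)^{227−2} = -1.
(68|227)_J = -1 (Zolotarev's lemma cross-check).

-1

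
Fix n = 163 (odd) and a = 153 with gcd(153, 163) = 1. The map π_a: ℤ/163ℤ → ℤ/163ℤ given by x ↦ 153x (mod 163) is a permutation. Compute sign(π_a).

-1

Orbit of 39 under x↦153x: [39, 99, 151, 120, 104, 101, 131]… (length divides ord_163(153)).
Cycle type of π: 162 + 1; total 2 cycles.
2 cycles on 163: each ℓ→(−1)^(ℓ−1), product (−1)^161 = -1.
Zolotarev: (153|163) = -1, matching the cycle-count sign.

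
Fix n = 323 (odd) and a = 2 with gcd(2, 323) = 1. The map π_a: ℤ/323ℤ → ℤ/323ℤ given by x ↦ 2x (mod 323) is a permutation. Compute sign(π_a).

-1

Trace 155: π^k(155) = [155, 310, 297, 271, 219, 115, 230] for k=0..6.
Cycle type of π: 72×4 + 18 + 8×2 + 1; total 8 cycles.
n − c = 323 − 8 = 315; sign = (−1)^315 = -1.
Zolotarev: (2|323) = -1, matching the cycle-count sign.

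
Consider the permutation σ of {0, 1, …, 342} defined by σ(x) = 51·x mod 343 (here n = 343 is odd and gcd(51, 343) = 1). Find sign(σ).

+1

Orbit of 211 under x↦51x: [211, 128, 11, 218, 142, 39, 274]… (length divides ord_343(51)).
The orbit structure of x ↦ 51x mod 343: 7 orbits of sizes [147, 147, 21, 21, 3, 3, 1].
sign(π) = (−1)^{n − #cycles} = (−1)^{343−7} = (−1)^336 = +1.
Zolotarev: (51|343) = +1, matching the cycle-count sign.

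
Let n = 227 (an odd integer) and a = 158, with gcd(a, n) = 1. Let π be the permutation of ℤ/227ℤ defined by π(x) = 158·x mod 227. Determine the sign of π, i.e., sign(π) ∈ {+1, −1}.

Start at x=135: 135 → 219 → 98 → 48 → 93 → 166 → 123 → … (one orbit).
2 cycles of lengths [226, 1].
227 − 2 = 225 transpositions; sign(π) = (−1)^225 = -1.
Zolotarev: (158|227) = -1, matching the cycle-count sign.

-1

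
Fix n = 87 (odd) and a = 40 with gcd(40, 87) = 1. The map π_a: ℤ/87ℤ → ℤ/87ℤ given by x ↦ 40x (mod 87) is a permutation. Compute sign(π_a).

-1

Trace 49: π^k(49) = [49, 46, 13, 85, 7, 19, 64] for k=0..6.
π_40 has 6 disjoint cycles with lengths [28, 28, 28, 1, 1, 1] on {0,…,86}.
sign(π) = (−1)^{n − #cycles} = (−1)^{87−6} = (−1)^81 = -1.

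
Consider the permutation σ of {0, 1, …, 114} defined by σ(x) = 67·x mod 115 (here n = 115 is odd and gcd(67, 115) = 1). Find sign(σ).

Orbit of 6 under x↦67x: [6, 57, 24, 113, 96, 107, 39]… (length divides ord_115(67)).
Cycle type of π: 44×2 + 22 + 4 + 1; total 5 cycles.
115 − 5 = 110 transpositions; sign(π) = (−1)^110 = +1.
(67|115)_J = +1 (Zolotarev's lemma cross-check).

+1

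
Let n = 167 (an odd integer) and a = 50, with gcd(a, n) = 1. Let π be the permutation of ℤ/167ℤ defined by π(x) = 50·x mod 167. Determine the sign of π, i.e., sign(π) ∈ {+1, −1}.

Orbit of 1 under x↦50x: [1, 50, 162, 84, 25, 81, 42]… (length divides ord_167(50)).
Cycle type of π: 83×2 + 1; total 3 cycles.
Σ(ℓ_i−1) = 167−3 = 164; sign = (−1)^164 = +1.

+1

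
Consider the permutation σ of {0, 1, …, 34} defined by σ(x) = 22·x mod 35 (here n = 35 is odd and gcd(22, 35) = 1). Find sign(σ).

Trace 22: π^k(22) = [22, 29, 8, 1] for k=0..3.
The orbit structure of x ↦ 22x mod 35: 14 orbits of sizes [4, 4, 4, 4, 4, 4, 4, 1, 1, 1, 1, 1, 1, 1].
14 cycles on 35: each ℓ→(−1)^(ℓ−1), product (−1)^21 = -1.

-1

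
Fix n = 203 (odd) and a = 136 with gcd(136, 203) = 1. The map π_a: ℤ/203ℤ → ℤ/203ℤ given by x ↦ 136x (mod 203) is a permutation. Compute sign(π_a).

Trace 45: π^k(45) = [45, 30, 20, 81, 54, 36, 24] for k=0..6.
10 cycles of lengths [42, 42, 42, 42, 7, 7, 7, 7, 6, 1].
203 − 10 = 193 transpositions; sign(π) = (−1)^193 = -1.

-1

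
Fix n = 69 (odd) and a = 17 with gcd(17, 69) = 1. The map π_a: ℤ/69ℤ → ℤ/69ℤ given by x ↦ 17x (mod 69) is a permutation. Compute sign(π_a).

+1

Orbit of 65 under x↦17x: [65, 1, 17, 13, 14, 31, 44]… (length divides ord_69(17)).
5 cycles of lengths [22, 22, 22, 2, 1].
With 5 cycles on 69 points, sign = (−1)^{69−5} = +1.
(17|69)_J = +1 (Zolotarev's lemma cross-check).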